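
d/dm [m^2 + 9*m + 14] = 2*m + 9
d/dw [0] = 0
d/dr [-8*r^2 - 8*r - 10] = -16*r - 8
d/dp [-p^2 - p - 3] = -2*p - 1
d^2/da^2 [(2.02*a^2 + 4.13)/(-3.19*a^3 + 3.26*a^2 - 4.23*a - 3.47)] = (-41.1114439999999*a^6 - 340.783872*a^4 + 944.521364*a^3 - 734.829678*a^2 + 616.008498*a - 289.879362)/(32.461759*a^9 - 99.522258*a^8 + 230.840841*a^7 - 192.649547*a^6 + 89.5837890000001*a^5 + 216.579588*a^4 - 96.185256*a^3 + 68.505087*a^2 + 152.799021*a + 41.781923)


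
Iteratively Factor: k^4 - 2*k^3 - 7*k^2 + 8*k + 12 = (k - 3)*(k^3 + k^2 - 4*k - 4) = (k - 3)*(k - 2)*(k^2 + 3*k + 2) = (k - 3)*(k - 2)*(k + 1)*(k + 2)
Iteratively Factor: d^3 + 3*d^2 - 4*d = (d)*(d^2 + 3*d - 4) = d*(d - 1)*(d + 4)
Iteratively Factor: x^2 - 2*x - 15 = (x + 3)*(x - 5)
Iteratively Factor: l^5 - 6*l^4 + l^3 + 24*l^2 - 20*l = (l - 2)*(l^4 - 4*l^3 - 7*l^2 + 10*l) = (l - 2)*(l + 2)*(l^3 - 6*l^2 + 5*l) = (l - 5)*(l - 2)*(l + 2)*(l^2 - l) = l*(l - 5)*(l - 2)*(l + 2)*(l - 1)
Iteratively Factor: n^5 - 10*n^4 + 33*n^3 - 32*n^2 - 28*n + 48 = (n - 4)*(n^4 - 6*n^3 + 9*n^2 + 4*n - 12) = (n - 4)*(n + 1)*(n^3 - 7*n^2 + 16*n - 12) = (n - 4)*(n - 3)*(n + 1)*(n^2 - 4*n + 4) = (n - 4)*(n - 3)*(n - 2)*(n + 1)*(n - 2)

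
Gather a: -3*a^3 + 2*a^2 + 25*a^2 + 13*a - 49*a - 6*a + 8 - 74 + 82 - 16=-3*a^3 + 27*a^2 - 42*a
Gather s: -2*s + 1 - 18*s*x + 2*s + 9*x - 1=-18*s*x + 9*x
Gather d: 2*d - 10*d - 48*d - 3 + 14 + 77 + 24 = 112 - 56*d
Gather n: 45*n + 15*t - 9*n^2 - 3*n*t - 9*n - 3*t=-9*n^2 + n*(36 - 3*t) + 12*t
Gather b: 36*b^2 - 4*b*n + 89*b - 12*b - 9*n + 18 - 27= 36*b^2 + b*(77 - 4*n) - 9*n - 9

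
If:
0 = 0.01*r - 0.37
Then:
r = 37.00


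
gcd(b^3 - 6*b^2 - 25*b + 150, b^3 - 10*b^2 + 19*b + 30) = b^2 - 11*b + 30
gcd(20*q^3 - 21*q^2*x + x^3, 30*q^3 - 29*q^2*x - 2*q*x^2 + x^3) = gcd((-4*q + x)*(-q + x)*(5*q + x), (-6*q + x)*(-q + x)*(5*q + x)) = -5*q^2 + 4*q*x + x^2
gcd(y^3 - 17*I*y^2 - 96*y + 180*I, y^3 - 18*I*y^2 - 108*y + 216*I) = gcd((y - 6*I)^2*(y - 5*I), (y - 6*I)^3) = y^2 - 12*I*y - 36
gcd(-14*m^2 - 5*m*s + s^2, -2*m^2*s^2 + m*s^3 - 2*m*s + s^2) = 1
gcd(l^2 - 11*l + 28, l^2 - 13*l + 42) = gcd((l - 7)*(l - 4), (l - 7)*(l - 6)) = l - 7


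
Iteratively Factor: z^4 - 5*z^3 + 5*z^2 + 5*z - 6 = (z - 1)*(z^3 - 4*z^2 + z + 6) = (z - 2)*(z - 1)*(z^2 - 2*z - 3) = (z - 3)*(z - 2)*(z - 1)*(z + 1)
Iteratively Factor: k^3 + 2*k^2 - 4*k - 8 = (k - 2)*(k^2 + 4*k + 4) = (k - 2)*(k + 2)*(k + 2)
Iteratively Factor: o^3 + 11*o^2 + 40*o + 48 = (o + 4)*(o^2 + 7*o + 12) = (o + 4)^2*(o + 3)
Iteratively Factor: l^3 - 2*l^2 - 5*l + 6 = (l - 3)*(l^2 + l - 2) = (l - 3)*(l + 2)*(l - 1)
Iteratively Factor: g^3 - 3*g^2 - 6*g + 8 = (g + 2)*(g^2 - 5*g + 4) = (g - 4)*(g + 2)*(g - 1)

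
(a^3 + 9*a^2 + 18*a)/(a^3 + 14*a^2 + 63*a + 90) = a/(a + 5)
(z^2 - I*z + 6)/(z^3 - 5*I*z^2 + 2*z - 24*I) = 1/(z - 4*I)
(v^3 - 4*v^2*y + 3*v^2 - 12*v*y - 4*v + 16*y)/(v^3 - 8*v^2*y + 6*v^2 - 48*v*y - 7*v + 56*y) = (-v^2 + 4*v*y - 4*v + 16*y)/(-v^2 + 8*v*y - 7*v + 56*y)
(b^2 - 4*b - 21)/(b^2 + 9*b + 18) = (b - 7)/(b + 6)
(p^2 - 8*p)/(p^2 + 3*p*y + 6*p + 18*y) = p*(p - 8)/(p^2 + 3*p*y + 6*p + 18*y)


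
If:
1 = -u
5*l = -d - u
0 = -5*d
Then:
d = 0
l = 1/5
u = -1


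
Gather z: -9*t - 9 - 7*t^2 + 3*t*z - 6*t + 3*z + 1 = -7*t^2 - 15*t + z*(3*t + 3) - 8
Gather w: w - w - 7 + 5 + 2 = 0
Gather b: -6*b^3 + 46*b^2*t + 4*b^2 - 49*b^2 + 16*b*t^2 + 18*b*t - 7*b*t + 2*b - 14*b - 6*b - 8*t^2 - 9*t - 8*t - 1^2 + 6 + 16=-6*b^3 + b^2*(46*t - 45) + b*(16*t^2 + 11*t - 18) - 8*t^2 - 17*t + 21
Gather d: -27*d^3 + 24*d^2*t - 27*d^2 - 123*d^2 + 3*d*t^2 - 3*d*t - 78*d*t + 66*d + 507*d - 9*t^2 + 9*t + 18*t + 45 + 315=-27*d^3 + d^2*(24*t - 150) + d*(3*t^2 - 81*t + 573) - 9*t^2 + 27*t + 360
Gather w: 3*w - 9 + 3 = 3*w - 6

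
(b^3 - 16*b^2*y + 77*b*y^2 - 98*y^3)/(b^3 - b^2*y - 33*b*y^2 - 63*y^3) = (b^2 - 9*b*y + 14*y^2)/(b^2 + 6*b*y + 9*y^2)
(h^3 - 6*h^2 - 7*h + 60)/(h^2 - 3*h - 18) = (h^2 - 9*h + 20)/(h - 6)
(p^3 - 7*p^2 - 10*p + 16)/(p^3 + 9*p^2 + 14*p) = (p^2 - 9*p + 8)/(p*(p + 7))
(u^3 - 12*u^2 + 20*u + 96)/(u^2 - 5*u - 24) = (u^2 - 4*u - 12)/(u + 3)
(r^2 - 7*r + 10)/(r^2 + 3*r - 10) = (r - 5)/(r + 5)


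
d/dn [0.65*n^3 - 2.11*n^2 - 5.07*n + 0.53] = 1.95*n^2 - 4.22*n - 5.07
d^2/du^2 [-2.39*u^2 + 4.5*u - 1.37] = -4.78000000000000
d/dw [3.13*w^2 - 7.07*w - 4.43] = 6.26*w - 7.07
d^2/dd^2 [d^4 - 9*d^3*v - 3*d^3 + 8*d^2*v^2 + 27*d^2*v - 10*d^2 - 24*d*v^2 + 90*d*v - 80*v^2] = 12*d^2 - 54*d*v - 18*d + 16*v^2 + 54*v - 20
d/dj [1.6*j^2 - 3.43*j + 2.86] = 3.2*j - 3.43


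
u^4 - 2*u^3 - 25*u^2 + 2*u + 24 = (u - 6)*(u - 1)*(u + 1)*(u + 4)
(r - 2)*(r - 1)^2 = r^3 - 4*r^2 + 5*r - 2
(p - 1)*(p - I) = p^2 - p - I*p + I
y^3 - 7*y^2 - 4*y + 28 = (y - 7)*(y - 2)*(y + 2)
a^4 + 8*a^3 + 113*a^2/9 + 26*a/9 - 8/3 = (a - 1/3)*(a + 1)*(a + 4/3)*(a + 6)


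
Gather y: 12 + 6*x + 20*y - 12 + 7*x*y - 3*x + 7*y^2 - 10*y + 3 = 3*x + 7*y^2 + y*(7*x + 10) + 3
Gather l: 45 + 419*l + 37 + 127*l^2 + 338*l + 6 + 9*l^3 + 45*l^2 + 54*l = 9*l^3 + 172*l^2 + 811*l + 88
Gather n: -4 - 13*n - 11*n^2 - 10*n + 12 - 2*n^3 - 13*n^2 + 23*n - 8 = -2*n^3 - 24*n^2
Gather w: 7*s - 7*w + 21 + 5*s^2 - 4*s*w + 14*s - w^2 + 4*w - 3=5*s^2 + 21*s - w^2 + w*(-4*s - 3) + 18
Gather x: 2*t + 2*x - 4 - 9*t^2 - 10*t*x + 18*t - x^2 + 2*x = -9*t^2 + 20*t - x^2 + x*(4 - 10*t) - 4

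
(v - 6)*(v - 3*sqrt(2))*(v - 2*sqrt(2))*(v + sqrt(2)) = v^4 - 6*v^3 - 4*sqrt(2)*v^3 + 2*v^2 + 24*sqrt(2)*v^2 - 12*v + 12*sqrt(2)*v - 72*sqrt(2)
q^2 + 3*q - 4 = (q - 1)*(q + 4)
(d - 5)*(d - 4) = d^2 - 9*d + 20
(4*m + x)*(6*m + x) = 24*m^2 + 10*m*x + x^2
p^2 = p^2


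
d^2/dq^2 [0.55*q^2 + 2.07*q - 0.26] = 1.10000000000000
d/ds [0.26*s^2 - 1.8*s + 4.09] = 0.52*s - 1.8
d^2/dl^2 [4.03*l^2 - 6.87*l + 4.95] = 8.06000000000000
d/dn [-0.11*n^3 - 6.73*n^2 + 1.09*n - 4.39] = -0.33*n^2 - 13.46*n + 1.09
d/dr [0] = 0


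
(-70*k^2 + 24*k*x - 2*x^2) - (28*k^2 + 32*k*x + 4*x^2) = -98*k^2 - 8*k*x - 6*x^2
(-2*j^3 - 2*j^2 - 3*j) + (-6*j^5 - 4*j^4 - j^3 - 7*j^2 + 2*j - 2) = -6*j^5 - 4*j^4 - 3*j^3 - 9*j^2 - j - 2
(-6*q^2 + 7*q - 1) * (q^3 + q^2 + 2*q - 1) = -6*q^5 + q^4 - 6*q^3 + 19*q^2 - 9*q + 1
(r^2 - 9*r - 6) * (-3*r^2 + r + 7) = -3*r^4 + 28*r^3 + 16*r^2 - 69*r - 42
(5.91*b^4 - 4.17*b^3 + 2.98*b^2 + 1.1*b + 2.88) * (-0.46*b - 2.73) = -2.7186*b^5 - 14.2161*b^4 + 10.0133*b^3 - 8.6414*b^2 - 4.3278*b - 7.8624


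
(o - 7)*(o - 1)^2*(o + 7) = o^4 - 2*o^3 - 48*o^2 + 98*o - 49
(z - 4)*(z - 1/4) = z^2 - 17*z/4 + 1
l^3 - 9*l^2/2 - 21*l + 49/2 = (l - 7)*(l - 1)*(l + 7/2)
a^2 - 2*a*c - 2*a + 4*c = (a - 2)*(a - 2*c)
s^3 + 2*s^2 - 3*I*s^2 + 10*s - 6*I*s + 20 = (s + 2)*(s - 5*I)*(s + 2*I)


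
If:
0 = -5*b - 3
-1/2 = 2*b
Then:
No Solution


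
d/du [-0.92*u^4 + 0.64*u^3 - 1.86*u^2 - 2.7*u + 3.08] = -3.68*u^3 + 1.92*u^2 - 3.72*u - 2.7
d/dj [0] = 0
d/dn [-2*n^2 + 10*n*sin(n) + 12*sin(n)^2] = 10*n*cos(n) - 4*n + 10*sin(n) + 12*sin(2*n)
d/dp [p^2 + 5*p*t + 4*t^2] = 2*p + 5*t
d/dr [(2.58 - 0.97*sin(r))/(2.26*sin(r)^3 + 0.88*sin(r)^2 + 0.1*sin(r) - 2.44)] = (4.3844*sin(r)^3 - 16.6388*sin(r)^2 - 4.5408*sin(r) + 2.1088)*cos(r)/(5.1076*sin(r)^6 + 3.9776*sin(r)^5 + 1.2264*sin(r)^4 - 10.8528*sin(r)^3 - 4.2844*sin(r)^2 - 0.488*sin(r) + 5.9536)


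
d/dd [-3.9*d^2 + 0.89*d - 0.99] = 0.89 - 7.8*d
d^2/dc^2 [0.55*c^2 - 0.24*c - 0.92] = 1.10000000000000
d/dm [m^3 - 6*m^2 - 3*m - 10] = 3*m^2 - 12*m - 3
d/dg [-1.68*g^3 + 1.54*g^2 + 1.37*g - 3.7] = -5.04*g^2 + 3.08*g + 1.37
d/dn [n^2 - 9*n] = 2*n - 9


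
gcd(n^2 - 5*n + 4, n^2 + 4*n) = 1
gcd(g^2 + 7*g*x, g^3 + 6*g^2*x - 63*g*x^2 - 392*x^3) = g + 7*x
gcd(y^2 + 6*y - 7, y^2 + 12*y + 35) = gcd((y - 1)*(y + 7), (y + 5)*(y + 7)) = y + 7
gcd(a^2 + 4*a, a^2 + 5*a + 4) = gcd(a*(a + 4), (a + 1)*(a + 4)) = a + 4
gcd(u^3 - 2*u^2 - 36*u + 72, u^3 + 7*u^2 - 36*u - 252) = u^2 - 36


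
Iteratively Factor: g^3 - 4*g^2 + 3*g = (g - 1)*(g^2 - 3*g) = g*(g - 1)*(g - 3)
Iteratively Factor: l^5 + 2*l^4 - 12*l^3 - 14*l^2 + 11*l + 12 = (l - 3)*(l^4 + 5*l^3 + 3*l^2 - 5*l - 4) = (l - 3)*(l - 1)*(l^3 + 6*l^2 + 9*l + 4) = (l - 3)*(l - 1)*(l + 1)*(l^2 + 5*l + 4) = (l - 3)*(l - 1)*(l + 1)^2*(l + 4)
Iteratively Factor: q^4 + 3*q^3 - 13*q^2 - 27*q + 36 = (q + 4)*(q^3 - q^2 - 9*q + 9) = (q - 3)*(q + 4)*(q^2 + 2*q - 3) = (q - 3)*(q - 1)*(q + 4)*(q + 3)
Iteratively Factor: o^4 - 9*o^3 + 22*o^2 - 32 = (o - 4)*(o^3 - 5*o^2 + 2*o + 8) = (o - 4)*(o - 2)*(o^2 - 3*o - 4) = (o - 4)*(o - 2)*(o + 1)*(o - 4)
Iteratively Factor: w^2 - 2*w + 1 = (w - 1)*(w - 1)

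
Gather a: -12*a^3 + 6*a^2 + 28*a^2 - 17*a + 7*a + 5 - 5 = -12*a^3 + 34*a^2 - 10*a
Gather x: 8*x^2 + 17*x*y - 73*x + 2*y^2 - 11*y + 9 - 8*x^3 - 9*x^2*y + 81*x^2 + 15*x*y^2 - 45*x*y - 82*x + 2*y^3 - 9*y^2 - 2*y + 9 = -8*x^3 + x^2*(89 - 9*y) + x*(15*y^2 - 28*y - 155) + 2*y^3 - 7*y^2 - 13*y + 18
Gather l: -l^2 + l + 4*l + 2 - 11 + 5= -l^2 + 5*l - 4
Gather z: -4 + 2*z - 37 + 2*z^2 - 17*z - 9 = 2*z^2 - 15*z - 50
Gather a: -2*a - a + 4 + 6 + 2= 12 - 3*a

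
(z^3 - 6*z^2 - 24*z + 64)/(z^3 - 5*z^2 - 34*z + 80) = (z + 4)/(z + 5)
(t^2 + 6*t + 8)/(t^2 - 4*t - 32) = (t + 2)/(t - 8)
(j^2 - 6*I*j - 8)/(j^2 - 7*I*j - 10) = (j - 4*I)/(j - 5*I)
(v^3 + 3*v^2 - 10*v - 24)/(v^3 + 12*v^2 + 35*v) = (v^3 + 3*v^2 - 10*v - 24)/(v*(v^2 + 12*v + 35))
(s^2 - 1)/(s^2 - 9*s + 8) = (s + 1)/(s - 8)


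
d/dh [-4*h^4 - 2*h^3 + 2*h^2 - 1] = 2*h*(-8*h^2 - 3*h + 2)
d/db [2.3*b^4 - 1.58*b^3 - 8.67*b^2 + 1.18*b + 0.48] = 9.2*b^3 - 4.74*b^2 - 17.34*b + 1.18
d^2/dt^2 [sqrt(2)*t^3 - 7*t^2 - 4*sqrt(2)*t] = 6*sqrt(2)*t - 14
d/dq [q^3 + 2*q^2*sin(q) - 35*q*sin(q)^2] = 2*q^2*cos(q) + 3*q^2 + 4*q*sin(q) - 35*q*sin(2*q) - 35*sin(q)^2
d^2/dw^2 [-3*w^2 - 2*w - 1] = -6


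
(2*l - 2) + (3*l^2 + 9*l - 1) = 3*l^2 + 11*l - 3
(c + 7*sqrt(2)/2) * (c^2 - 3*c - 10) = c^3 - 3*c^2 + 7*sqrt(2)*c^2/2 - 21*sqrt(2)*c/2 - 10*c - 35*sqrt(2)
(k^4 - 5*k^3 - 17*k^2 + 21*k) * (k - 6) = k^5 - 11*k^4 + 13*k^3 + 123*k^2 - 126*k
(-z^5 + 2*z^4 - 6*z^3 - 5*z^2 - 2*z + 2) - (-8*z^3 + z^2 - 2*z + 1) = -z^5 + 2*z^4 + 2*z^3 - 6*z^2 + 1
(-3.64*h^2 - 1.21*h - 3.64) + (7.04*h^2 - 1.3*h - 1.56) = 3.4*h^2 - 2.51*h - 5.2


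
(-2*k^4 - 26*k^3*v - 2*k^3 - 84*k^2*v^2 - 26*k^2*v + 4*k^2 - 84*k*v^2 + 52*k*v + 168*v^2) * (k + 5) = -2*k^5 - 26*k^4*v - 12*k^4 - 84*k^3*v^2 - 156*k^3*v - 6*k^3 - 504*k^2*v^2 - 78*k^2*v + 20*k^2 - 252*k*v^2 + 260*k*v + 840*v^2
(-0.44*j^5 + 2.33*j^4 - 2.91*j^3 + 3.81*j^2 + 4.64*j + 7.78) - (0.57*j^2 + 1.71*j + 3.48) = -0.44*j^5 + 2.33*j^4 - 2.91*j^3 + 3.24*j^2 + 2.93*j + 4.3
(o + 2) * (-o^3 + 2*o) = -o^4 - 2*o^3 + 2*o^2 + 4*o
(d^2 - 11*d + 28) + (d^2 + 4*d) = 2*d^2 - 7*d + 28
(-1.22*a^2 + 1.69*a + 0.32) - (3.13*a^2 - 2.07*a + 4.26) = -4.35*a^2 + 3.76*a - 3.94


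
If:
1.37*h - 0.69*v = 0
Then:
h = 0.503649635036496*v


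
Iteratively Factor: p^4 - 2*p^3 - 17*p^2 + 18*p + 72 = (p - 3)*(p^3 + p^2 - 14*p - 24) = (p - 3)*(p + 2)*(p^2 - p - 12) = (p - 4)*(p - 3)*(p + 2)*(p + 3)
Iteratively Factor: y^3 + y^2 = (y)*(y^2 + y) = y^2*(y + 1)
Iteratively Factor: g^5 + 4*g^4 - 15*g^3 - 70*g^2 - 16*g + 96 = (g + 3)*(g^4 + g^3 - 18*g^2 - 16*g + 32) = (g - 4)*(g + 3)*(g^3 + 5*g^2 + 2*g - 8) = (g - 4)*(g + 3)*(g + 4)*(g^2 + g - 2) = (g - 4)*(g - 1)*(g + 3)*(g + 4)*(g + 2)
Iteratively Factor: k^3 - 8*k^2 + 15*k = (k)*(k^2 - 8*k + 15) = k*(k - 3)*(k - 5)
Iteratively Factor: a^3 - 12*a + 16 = (a + 4)*(a^2 - 4*a + 4) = (a - 2)*(a + 4)*(a - 2)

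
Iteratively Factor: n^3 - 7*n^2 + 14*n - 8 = (n - 2)*(n^2 - 5*n + 4) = (n - 4)*(n - 2)*(n - 1)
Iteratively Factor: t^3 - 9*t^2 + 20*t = (t)*(t^2 - 9*t + 20) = t*(t - 4)*(t - 5)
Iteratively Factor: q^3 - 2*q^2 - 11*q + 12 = (q + 3)*(q^2 - 5*q + 4) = (q - 4)*(q + 3)*(q - 1)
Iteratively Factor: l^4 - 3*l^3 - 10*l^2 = (l)*(l^3 - 3*l^2 - 10*l) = l*(l + 2)*(l^2 - 5*l) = l*(l - 5)*(l + 2)*(l)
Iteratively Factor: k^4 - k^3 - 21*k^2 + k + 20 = (k - 1)*(k^3 - 21*k - 20) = (k - 1)*(k + 4)*(k^2 - 4*k - 5) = (k - 5)*(k - 1)*(k + 4)*(k + 1)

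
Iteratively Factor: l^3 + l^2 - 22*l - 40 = (l + 2)*(l^2 - l - 20) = (l - 5)*(l + 2)*(l + 4)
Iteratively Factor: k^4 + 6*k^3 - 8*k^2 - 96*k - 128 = (k + 2)*(k^3 + 4*k^2 - 16*k - 64) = (k - 4)*(k + 2)*(k^2 + 8*k + 16) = (k - 4)*(k + 2)*(k + 4)*(k + 4)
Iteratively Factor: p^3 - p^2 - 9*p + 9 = (p - 3)*(p^2 + 2*p - 3) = (p - 3)*(p + 3)*(p - 1)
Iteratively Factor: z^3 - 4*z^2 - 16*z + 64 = (z - 4)*(z^2 - 16) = (z - 4)^2*(z + 4)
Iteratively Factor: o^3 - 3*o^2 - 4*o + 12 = (o + 2)*(o^2 - 5*o + 6) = (o - 2)*(o + 2)*(o - 3)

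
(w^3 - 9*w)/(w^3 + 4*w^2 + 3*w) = (w - 3)/(w + 1)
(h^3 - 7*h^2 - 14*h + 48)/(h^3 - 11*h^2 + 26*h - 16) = (h + 3)/(h - 1)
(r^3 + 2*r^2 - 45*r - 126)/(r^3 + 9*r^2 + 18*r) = (r - 7)/r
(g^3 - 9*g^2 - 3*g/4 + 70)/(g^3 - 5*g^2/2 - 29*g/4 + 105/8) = 2*(g - 8)/(2*g - 3)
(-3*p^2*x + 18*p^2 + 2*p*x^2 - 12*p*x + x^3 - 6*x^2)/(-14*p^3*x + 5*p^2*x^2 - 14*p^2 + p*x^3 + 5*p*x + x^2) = (-3*p^2*x + 18*p^2 + 2*p*x^2 - 12*p*x + x^3 - 6*x^2)/(-14*p^3*x + 5*p^2*x^2 - 14*p^2 + p*x^3 + 5*p*x + x^2)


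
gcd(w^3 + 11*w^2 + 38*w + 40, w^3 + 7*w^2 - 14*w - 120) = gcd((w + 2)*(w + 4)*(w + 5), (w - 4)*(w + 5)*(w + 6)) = w + 5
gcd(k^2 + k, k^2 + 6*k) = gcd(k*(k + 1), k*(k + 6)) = k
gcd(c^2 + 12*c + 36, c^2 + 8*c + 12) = c + 6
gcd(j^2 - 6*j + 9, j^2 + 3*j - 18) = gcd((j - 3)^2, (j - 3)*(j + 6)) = j - 3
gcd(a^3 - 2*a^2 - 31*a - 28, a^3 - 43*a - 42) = a^2 - 6*a - 7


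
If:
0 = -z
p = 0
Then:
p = 0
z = 0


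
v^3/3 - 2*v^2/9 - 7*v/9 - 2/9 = (v/3 + 1/3)*(v - 2)*(v + 1/3)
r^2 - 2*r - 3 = (r - 3)*(r + 1)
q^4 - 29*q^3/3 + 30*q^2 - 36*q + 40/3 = (q - 5)*(q - 2)^2*(q - 2/3)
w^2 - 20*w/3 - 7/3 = (w - 7)*(w + 1/3)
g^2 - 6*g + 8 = (g - 4)*(g - 2)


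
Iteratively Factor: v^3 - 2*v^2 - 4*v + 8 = (v - 2)*(v^2 - 4) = (v - 2)*(v + 2)*(v - 2)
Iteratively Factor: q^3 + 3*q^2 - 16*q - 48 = (q + 3)*(q^2 - 16) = (q - 4)*(q + 3)*(q + 4)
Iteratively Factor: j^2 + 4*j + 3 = (j + 3)*(j + 1)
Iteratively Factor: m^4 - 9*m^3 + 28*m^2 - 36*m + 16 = (m - 2)*(m^3 - 7*m^2 + 14*m - 8) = (m - 2)^2*(m^2 - 5*m + 4) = (m - 2)^2*(m - 1)*(m - 4)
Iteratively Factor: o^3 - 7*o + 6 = (o - 1)*(o^2 + o - 6) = (o - 2)*(o - 1)*(o + 3)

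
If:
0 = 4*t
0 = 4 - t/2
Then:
No Solution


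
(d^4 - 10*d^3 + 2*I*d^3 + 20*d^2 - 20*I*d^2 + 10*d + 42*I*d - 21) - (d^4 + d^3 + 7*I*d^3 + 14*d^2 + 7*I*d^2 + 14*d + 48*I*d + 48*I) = -11*d^3 - 5*I*d^3 + 6*d^2 - 27*I*d^2 - 4*d - 6*I*d - 21 - 48*I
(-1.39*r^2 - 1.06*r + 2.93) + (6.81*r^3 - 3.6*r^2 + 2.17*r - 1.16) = 6.81*r^3 - 4.99*r^2 + 1.11*r + 1.77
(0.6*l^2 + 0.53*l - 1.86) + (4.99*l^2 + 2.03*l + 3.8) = 5.59*l^2 + 2.56*l + 1.94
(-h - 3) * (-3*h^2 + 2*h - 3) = 3*h^3 + 7*h^2 - 3*h + 9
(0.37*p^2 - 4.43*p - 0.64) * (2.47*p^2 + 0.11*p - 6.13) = 0.9139*p^4 - 10.9014*p^3 - 4.3362*p^2 + 27.0855*p + 3.9232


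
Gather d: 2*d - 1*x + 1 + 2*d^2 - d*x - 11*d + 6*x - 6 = 2*d^2 + d*(-x - 9) + 5*x - 5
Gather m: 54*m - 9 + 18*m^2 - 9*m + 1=18*m^2 + 45*m - 8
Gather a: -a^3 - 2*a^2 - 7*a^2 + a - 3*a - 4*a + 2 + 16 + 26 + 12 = -a^3 - 9*a^2 - 6*a + 56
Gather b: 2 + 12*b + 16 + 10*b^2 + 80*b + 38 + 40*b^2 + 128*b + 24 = 50*b^2 + 220*b + 80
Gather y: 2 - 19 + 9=-8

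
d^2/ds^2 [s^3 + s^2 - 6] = 6*s + 2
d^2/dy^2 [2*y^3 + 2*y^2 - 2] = 12*y + 4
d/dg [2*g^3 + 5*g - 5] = 6*g^2 + 5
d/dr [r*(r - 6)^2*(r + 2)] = 4*r^3 - 30*r^2 + 24*r + 72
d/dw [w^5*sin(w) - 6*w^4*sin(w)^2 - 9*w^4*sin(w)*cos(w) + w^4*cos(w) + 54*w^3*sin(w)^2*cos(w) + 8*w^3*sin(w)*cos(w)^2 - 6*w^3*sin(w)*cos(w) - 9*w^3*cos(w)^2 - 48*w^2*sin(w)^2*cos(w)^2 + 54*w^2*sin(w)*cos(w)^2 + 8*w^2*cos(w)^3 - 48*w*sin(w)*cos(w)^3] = w^5*cos(w) + 4*w^4*sin(w) - 6*w^4*sin(2*w) - 9*w^4*cos(2*w) - 27*w^3*sin(w)/2 - 9*w^3*sin(2*w) + 81*w^3*sin(3*w)/2 + 6*w^3*cos(w) + 6*w^3*cos(2*w) + 6*w^3*cos(3*w) - 12*w^3 - 9*w^2*sin(2*w) - 24*w^2*sin(4*w) + 54*w^2*cos(w) - 27*w^2*cos(2*w)/2 - 27*w^2/2 + 27*w*sin(w) + 27*w*sin(3*w) + 12*w*cos(w) - 24*w*cos(2*w)^2 - 24*w*cos(2*w) + 4*w*cos(3*w) - 12*sin(2*w) - 6*sin(4*w)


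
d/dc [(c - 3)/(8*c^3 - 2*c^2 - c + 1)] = (8*c^3 - 2*c^2 - c + (c - 3)*(-24*c^2 + 4*c + 1) + 1)/(8*c^3 - 2*c^2 - c + 1)^2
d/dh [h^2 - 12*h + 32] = 2*h - 12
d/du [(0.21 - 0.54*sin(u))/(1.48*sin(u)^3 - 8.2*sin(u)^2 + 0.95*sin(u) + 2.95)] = (1.5984*sin(u)^3 - 5.3604*sin(u)^2 + 3.444*sin(u) - 1.7925)*cos(u)/(2.1904*sin(u)^6 - 24.272*sin(u)^5 + 70.052*sin(u)^4 - 6.848*sin(u)^3 - 47.4775*sin(u)^2 + 5.605*sin(u) + 8.7025)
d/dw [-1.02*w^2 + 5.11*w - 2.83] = 5.11 - 2.04*w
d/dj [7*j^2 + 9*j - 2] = 14*j + 9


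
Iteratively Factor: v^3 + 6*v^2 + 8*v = (v)*(v^2 + 6*v + 8) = v*(v + 4)*(v + 2)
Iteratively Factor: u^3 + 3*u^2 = (u)*(u^2 + 3*u) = u*(u + 3)*(u)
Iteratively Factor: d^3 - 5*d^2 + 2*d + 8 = (d - 4)*(d^2 - d - 2) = (d - 4)*(d - 2)*(d + 1)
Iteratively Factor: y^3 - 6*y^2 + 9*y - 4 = (y - 1)*(y^2 - 5*y + 4) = (y - 4)*(y - 1)*(y - 1)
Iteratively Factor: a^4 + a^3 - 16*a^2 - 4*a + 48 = (a + 2)*(a^3 - a^2 - 14*a + 24) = (a - 2)*(a + 2)*(a^2 + a - 12) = (a - 2)*(a + 2)*(a + 4)*(a - 3)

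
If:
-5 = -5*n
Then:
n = 1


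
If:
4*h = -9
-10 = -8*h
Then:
No Solution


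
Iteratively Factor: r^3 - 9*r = (r)*(r^2 - 9) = r*(r + 3)*(r - 3)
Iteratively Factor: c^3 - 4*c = (c + 2)*(c^2 - 2*c) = (c - 2)*(c + 2)*(c)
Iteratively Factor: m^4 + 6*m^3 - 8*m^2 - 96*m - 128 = (m + 4)*(m^3 + 2*m^2 - 16*m - 32) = (m + 2)*(m + 4)*(m^2 - 16) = (m - 4)*(m + 2)*(m + 4)*(m + 4)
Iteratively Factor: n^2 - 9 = (n + 3)*(n - 3)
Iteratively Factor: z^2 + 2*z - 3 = (z + 3)*(z - 1)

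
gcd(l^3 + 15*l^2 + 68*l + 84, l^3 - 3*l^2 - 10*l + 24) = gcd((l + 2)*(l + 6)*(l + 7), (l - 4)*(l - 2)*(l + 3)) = 1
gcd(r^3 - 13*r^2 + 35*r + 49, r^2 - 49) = r - 7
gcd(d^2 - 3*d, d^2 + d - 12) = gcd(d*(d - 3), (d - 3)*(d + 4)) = d - 3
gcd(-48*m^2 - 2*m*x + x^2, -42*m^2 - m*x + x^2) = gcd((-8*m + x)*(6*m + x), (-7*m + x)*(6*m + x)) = 6*m + x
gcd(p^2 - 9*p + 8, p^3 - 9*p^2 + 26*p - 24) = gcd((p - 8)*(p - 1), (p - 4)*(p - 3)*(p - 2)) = 1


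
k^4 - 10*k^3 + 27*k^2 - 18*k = k*(k - 6)*(k - 3)*(k - 1)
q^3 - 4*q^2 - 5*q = q*(q - 5)*(q + 1)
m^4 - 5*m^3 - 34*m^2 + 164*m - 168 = (m - 7)*(m - 2)^2*(m + 6)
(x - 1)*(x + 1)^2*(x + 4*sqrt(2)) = x^4 + x^3 + 4*sqrt(2)*x^3 - x^2 + 4*sqrt(2)*x^2 - 4*sqrt(2)*x - x - 4*sqrt(2)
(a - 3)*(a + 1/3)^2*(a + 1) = a^4 - 4*a^3/3 - 38*a^2/9 - 20*a/9 - 1/3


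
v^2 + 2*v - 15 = (v - 3)*(v + 5)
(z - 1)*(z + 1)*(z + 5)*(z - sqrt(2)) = z^4 - sqrt(2)*z^3 + 5*z^3 - 5*sqrt(2)*z^2 - z^2 - 5*z + sqrt(2)*z + 5*sqrt(2)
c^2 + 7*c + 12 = (c + 3)*(c + 4)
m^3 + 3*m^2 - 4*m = m*(m - 1)*(m + 4)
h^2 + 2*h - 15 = (h - 3)*(h + 5)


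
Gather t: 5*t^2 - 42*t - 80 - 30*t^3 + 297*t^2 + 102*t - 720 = -30*t^3 + 302*t^2 + 60*t - 800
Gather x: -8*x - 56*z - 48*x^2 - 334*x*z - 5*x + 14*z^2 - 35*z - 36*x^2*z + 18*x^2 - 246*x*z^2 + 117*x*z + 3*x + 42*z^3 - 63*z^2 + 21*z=x^2*(-36*z - 30) + x*(-246*z^2 - 217*z - 10) + 42*z^3 - 49*z^2 - 70*z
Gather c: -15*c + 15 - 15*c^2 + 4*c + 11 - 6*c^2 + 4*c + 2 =-21*c^2 - 7*c + 28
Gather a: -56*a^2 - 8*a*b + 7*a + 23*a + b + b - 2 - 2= -56*a^2 + a*(30 - 8*b) + 2*b - 4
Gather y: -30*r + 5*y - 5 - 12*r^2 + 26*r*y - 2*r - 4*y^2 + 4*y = -12*r^2 - 32*r - 4*y^2 + y*(26*r + 9) - 5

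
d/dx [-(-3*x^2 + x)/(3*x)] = 1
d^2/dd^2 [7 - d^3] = -6*d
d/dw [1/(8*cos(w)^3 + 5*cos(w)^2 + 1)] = 2*(12*cos(w) + 5)*sin(w)*cos(w)/(8*cos(w)^3 + 5*cos(w)^2 + 1)^2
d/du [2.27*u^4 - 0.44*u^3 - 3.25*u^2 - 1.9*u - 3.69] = 9.08*u^3 - 1.32*u^2 - 6.5*u - 1.9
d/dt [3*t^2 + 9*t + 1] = 6*t + 9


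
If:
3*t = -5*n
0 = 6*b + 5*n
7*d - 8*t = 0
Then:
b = t/2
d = 8*t/7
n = -3*t/5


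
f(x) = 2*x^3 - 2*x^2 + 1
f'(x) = 6*x^2 - 4*x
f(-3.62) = -120.08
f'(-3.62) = 93.11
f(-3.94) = -152.37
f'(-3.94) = 108.90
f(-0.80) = -1.30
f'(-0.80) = 7.04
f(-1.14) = -4.56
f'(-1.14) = 12.36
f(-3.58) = -116.40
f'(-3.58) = 91.22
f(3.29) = 50.57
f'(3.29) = 51.78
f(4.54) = 146.93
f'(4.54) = 105.51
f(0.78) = 0.73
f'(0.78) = 0.53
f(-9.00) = -1619.00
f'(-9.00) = 522.00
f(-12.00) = -3743.00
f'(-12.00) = 912.00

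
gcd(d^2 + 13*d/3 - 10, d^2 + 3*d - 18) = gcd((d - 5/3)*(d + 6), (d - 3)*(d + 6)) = d + 6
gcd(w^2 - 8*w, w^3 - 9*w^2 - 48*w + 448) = w - 8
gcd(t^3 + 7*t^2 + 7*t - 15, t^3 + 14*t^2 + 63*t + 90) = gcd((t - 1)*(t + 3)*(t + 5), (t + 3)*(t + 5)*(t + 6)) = t^2 + 8*t + 15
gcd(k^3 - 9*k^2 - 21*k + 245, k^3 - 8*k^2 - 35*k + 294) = k^2 - 14*k + 49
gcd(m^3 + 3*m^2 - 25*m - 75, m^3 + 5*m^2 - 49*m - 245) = m + 5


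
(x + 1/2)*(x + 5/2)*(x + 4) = x^3 + 7*x^2 + 53*x/4 + 5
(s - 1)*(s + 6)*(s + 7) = s^3 + 12*s^2 + 29*s - 42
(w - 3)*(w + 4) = w^2 + w - 12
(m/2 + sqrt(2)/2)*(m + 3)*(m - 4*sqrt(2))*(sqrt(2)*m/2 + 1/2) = sqrt(2)*m^4/4 - 5*m^3/4 + 3*sqrt(2)*m^3/4 - 11*sqrt(2)*m^2/4 - 15*m^2/4 - 33*sqrt(2)*m/4 - 2*m - 6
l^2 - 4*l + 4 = (l - 2)^2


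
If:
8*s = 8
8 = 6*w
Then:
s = 1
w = 4/3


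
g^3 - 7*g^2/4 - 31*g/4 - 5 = (g - 4)*(g + 1)*(g + 5/4)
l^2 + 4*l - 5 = (l - 1)*(l + 5)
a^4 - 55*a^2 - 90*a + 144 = (a - 8)*(a - 1)*(a + 3)*(a + 6)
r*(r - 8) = r^2 - 8*r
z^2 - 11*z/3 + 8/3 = (z - 8/3)*(z - 1)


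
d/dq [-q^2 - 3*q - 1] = -2*q - 3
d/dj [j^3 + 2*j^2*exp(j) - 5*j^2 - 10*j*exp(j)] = 2*j^2*exp(j) + 3*j^2 - 6*j*exp(j) - 10*j - 10*exp(j)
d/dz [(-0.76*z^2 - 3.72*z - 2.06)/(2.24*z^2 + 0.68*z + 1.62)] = (7.816*z^2 + 6.7664*z - 4.6256)/(5.0176*z^4 + 3.0464*z^3 + 7.72*z^2 + 2.2032*z + 2.6244)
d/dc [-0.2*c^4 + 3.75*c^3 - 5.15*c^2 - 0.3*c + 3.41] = -0.8*c^3 + 11.25*c^2 - 10.3*c - 0.3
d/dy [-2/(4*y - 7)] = 8/(4*y - 7)^2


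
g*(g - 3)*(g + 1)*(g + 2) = g^4 - 7*g^2 - 6*g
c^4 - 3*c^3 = c^3*(c - 3)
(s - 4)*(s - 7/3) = s^2 - 19*s/3 + 28/3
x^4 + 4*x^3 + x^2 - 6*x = x*(x - 1)*(x + 2)*(x + 3)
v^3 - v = v*(v - 1)*(v + 1)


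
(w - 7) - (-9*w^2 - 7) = 9*w^2 + w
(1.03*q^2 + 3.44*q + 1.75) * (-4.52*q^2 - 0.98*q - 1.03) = -4.6556*q^4 - 16.5582*q^3 - 12.3421*q^2 - 5.2582*q - 1.8025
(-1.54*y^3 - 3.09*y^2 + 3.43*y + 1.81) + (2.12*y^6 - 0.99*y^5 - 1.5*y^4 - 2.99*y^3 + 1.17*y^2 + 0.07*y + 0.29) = 2.12*y^6 - 0.99*y^5 - 1.5*y^4 - 4.53*y^3 - 1.92*y^2 + 3.5*y + 2.1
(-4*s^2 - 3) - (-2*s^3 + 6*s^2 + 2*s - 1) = 2*s^3 - 10*s^2 - 2*s - 2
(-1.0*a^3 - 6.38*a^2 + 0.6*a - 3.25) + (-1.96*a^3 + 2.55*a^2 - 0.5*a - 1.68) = -2.96*a^3 - 3.83*a^2 + 0.1*a - 4.93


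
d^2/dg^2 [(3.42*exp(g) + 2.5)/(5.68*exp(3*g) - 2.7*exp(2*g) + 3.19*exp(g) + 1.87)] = (441.349632*exp(6*g) + 568.55664*exp(5*g) - 644.678856*exp(4*g) - 279.283876*exp(3*g) - 199.97802*exp(2*g) + 55.528924*exp(g) - 2.953852)*exp(g)/(183.250432*exp(9*g) - 261.32544*exp(8*g) + 432.972768*exp(7*g) - 132.221976*exp(6*g) + 71.096124*exp(5*g) + 161.767914*exp(4*g) - 4.58892500000002*exp(3*g) + 28.763031*exp(2*g) + 33.465333*exp(g) + 6.539203)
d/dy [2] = 0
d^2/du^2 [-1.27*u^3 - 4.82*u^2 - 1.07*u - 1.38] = -7.62*u - 9.64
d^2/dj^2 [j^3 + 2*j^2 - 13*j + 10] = 6*j + 4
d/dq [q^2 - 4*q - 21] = 2*q - 4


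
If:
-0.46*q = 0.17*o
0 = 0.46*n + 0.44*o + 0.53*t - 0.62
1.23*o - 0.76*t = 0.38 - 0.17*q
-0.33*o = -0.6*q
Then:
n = 1.92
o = 0.00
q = 0.00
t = -0.50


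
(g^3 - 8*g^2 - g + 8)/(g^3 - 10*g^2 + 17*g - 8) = (g + 1)/(g - 1)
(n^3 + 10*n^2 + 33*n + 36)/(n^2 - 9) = (n^2 + 7*n + 12)/(n - 3)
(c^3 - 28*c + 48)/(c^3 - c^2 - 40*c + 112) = (c^2 + 4*c - 12)/(c^2 + 3*c - 28)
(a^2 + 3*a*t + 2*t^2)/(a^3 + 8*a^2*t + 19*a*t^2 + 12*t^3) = (a + 2*t)/(a^2 + 7*a*t + 12*t^2)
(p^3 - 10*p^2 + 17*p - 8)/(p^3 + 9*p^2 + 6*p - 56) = (p^3 - 10*p^2 + 17*p - 8)/(p^3 + 9*p^2 + 6*p - 56)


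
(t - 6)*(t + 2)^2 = t^3 - 2*t^2 - 20*t - 24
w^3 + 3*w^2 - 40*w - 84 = (w - 6)*(w + 2)*(w + 7)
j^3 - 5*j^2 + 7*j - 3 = (j - 3)*(j - 1)^2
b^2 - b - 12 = (b - 4)*(b + 3)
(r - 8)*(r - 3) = r^2 - 11*r + 24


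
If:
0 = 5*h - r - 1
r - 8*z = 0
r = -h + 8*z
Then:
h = 0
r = -1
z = -1/8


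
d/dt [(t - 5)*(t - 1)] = 2*t - 6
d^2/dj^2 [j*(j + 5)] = 2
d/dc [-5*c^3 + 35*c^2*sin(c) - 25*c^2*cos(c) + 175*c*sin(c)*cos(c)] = 25*c^2*sin(c) + 35*c^2*cos(c) - 15*c^2 + 70*c*sin(c) - 50*c*cos(c) + 175*c*cos(2*c) + 175*sin(2*c)/2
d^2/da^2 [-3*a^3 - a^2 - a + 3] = -18*a - 2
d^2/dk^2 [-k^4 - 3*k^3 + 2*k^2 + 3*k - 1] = -12*k^2 - 18*k + 4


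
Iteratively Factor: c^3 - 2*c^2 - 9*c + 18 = (c + 3)*(c^2 - 5*c + 6) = (c - 3)*(c + 3)*(c - 2)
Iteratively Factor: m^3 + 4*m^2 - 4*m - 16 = (m - 2)*(m^2 + 6*m + 8) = (m - 2)*(m + 2)*(m + 4)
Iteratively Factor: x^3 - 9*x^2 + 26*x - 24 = (x - 3)*(x^2 - 6*x + 8) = (x - 3)*(x - 2)*(x - 4)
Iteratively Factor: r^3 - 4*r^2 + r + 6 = (r - 2)*(r^2 - 2*r - 3) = (r - 3)*(r - 2)*(r + 1)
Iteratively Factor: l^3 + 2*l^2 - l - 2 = (l + 1)*(l^2 + l - 2) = (l - 1)*(l + 1)*(l + 2)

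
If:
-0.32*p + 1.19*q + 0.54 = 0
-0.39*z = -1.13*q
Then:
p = 1.28346238938053*z + 1.6875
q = 0.345132743362832*z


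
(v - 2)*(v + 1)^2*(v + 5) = v^4 + 5*v^3 - 3*v^2 - 17*v - 10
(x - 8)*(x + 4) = x^2 - 4*x - 32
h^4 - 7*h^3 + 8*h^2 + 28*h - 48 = (h - 4)*(h - 3)*(h - 2)*(h + 2)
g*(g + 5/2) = g^2 + 5*g/2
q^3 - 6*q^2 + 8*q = q*(q - 4)*(q - 2)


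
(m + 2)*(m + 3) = m^2 + 5*m + 6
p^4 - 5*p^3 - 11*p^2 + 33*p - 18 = (p - 6)*(p - 1)^2*(p + 3)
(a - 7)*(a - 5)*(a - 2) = a^3 - 14*a^2 + 59*a - 70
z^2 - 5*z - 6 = (z - 6)*(z + 1)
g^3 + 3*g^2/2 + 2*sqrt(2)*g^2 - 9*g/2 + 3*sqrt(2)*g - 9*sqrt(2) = (g - 3/2)*(g + 3)*(g + 2*sqrt(2))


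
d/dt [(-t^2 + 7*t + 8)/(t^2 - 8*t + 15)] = (t^2 - 46*t + 169)/(t^4 - 16*t^3 + 94*t^2 - 240*t + 225)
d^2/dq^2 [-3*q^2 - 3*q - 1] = -6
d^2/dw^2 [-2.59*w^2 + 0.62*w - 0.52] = -5.18000000000000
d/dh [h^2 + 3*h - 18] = 2*h + 3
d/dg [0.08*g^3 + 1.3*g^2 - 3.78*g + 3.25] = 0.24*g^2 + 2.6*g - 3.78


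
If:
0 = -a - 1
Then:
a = -1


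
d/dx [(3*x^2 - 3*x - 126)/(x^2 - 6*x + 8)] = 15*(-x^2 + 20*x - 52)/(x^4 - 12*x^3 + 52*x^2 - 96*x + 64)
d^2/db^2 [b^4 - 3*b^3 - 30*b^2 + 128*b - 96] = 12*b^2 - 18*b - 60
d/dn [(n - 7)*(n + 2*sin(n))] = n + (n - 7)*(2*cos(n) + 1) + 2*sin(n)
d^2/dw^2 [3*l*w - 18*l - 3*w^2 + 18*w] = -6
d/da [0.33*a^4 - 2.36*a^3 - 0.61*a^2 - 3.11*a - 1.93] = 1.32*a^3 - 7.08*a^2 - 1.22*a - 3.11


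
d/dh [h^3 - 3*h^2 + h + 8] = 3*h^2 - 6*h + 1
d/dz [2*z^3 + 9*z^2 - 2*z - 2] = 6*z^2 + 18*z - 2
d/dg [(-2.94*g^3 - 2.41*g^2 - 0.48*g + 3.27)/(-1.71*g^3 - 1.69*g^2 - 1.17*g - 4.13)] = (0.8475*g^4 + 5.238*g^3 + 55.2102*g^2 + 30.9592*g + 5.8083)/(2.9241*g^6 + 5.7798*g^5 + 6.8575*g^4 + 18.0792*g^3 + 15.3283*g^2 + 9.6642*g + 17.0569)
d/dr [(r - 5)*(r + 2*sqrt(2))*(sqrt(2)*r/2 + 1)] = 3*sqrt(2)*r^2/2 - 5*sqrt(2)*r + 6*r - 15 + 2*sqrt(2)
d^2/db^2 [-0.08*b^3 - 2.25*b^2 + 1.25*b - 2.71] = -0.48*b - 4.5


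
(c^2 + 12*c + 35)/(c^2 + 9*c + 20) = (c + 7)/(c + 4)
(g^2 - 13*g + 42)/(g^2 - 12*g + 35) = (g - 6)/(g - 5)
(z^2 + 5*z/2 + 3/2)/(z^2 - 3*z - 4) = (z + 3/2)/(z - 4)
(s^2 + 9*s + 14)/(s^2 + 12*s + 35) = (s + 2)/(s + 5)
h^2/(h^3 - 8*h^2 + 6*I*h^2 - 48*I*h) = h/(h^2 + h*(-8 + 6*I) - 48*I)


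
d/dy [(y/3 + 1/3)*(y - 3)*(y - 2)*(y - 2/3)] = 4*y^3/3 - 14*y^2/3 + 22*y/9 + 16/9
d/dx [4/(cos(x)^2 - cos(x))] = 4*(-sin(x)/cos(x)^2 + 2*tan(x))/(cos(x) - 1)^2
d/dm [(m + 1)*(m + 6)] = 2*m + 7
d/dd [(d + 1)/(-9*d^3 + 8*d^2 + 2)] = (-9*d^3 + 8*d^2 + d*(d + 1)*(27*d - 16) + 2)/(-9*d^3 + 8*d^2 + 2)^2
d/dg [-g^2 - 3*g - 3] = -2*g - 3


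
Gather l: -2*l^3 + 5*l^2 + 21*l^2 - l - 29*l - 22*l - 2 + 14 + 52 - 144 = -2*l^3 + 26*l^2 - 52*l - 80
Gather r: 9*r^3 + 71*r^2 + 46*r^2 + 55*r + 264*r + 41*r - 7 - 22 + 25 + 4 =9*r^3 + 117*r^2 + 360*r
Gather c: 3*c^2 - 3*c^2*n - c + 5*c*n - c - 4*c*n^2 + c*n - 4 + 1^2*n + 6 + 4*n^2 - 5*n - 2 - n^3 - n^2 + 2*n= c^2*(3 - 3*n) + c*(-4*n^2 + 6*n - 2) - n^3 + 3*n^2 - 2*n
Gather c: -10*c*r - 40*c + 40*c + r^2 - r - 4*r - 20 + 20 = -10*c*r + r^2 - 5*r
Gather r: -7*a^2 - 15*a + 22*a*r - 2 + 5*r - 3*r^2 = -7*a^2 - 15*a - 3*r^2 + r*(22*a + 5) - 2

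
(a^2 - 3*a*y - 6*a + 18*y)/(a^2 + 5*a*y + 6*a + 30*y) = (a^2 - 3*a*y - 6*a + 18*y)/(a^2 + 5*a*y + 6*a + 30*y)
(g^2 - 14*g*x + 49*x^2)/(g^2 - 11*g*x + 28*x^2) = (-g + 7*x)/(-g + 4*x)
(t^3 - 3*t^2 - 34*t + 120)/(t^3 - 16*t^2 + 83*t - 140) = (t + 6)/(t - 7)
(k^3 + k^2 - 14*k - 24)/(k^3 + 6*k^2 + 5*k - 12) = (k^2 - 2*k - 8)/(k^2 + 3*k - 4)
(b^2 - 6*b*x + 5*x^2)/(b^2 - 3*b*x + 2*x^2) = (-b + 5*x)/(-b + 2*x)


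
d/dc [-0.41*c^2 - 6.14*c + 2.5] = -0.82*c - 6.14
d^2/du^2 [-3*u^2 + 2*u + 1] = -6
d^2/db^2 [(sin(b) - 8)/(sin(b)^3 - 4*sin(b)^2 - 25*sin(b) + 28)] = 2*(-2*sin(b)^6 + 40*sin(b)^5 - 191*sin(b)^4 + 37*sin(b)^3 + 190*sin(b)^2 + 4180*sin(b) + 5196)/((sin(b) - 7)^3*(sin(b) - 1)^2*(sin(b) + 4)^3)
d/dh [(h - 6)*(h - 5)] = 2*h - 11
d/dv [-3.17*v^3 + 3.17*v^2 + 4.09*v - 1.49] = -9.51*v^2 + 6.34*v + 4.09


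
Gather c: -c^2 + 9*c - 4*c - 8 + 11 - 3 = -c^2 + 5*c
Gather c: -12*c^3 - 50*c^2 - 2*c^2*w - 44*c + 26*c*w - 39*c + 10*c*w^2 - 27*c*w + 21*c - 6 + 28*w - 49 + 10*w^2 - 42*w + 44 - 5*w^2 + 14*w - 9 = -12*c^3 + c^2*(-2*w - 50) + c*(10*w^2 - w - 62) + 5*w^2 - 20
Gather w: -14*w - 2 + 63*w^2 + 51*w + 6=63*w^2 + 37*w + 4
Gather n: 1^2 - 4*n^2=1 - 4*n^2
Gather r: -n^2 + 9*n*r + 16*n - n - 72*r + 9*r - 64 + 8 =-n^2 + 15*n + r*(9*n - 63) - 56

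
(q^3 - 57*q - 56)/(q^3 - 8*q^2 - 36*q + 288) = (q^2 + 8*q + 7)/(q^2 - 36)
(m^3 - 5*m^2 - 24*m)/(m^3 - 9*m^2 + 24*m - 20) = m*(m^2 - 5*m - 24)/(m^3 - 9*m^2 + 24*m - 20)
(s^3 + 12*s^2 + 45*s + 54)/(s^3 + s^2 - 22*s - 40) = (s^3 + 12*s^2 + 45*s + 54)/(s^3 + s^2 - 22*s - 40)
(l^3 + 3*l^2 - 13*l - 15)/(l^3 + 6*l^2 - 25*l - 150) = (l^2 - 2*l - 3)/(l^2 + l - 30)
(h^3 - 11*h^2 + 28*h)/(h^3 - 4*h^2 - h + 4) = h*(h - 7)/(h^2 - 1)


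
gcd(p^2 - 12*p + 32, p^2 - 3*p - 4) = p - 4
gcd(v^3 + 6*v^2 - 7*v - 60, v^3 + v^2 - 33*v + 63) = v - 3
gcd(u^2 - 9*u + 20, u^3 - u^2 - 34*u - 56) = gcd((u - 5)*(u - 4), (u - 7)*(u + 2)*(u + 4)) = 1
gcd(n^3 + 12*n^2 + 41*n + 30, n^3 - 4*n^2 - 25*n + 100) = n + 5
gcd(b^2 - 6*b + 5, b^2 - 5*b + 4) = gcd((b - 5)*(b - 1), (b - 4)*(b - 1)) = b - 1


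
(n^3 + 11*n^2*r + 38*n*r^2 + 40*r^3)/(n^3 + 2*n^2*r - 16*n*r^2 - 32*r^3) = (-n - 5*r)/(-n + 4*r)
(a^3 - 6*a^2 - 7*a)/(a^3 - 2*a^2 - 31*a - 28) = a/(a + 4)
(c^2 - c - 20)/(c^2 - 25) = (c + 4)/(c + 5)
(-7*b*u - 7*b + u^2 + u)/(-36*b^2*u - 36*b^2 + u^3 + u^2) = (-7*b + u)/(-36*b^2 + u^2)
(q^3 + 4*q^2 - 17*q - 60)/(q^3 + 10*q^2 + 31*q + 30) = (q - 4)/(q + 2)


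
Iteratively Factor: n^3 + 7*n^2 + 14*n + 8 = (n + 2)*(n^2 + 5*n + 4) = (n + 2)*(n + 4)*(n + 1)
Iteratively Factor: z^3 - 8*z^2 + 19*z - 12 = (z - 3)*(z^2 - 5*z + 4) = (z - 4)*(z - 3)*(z - 1)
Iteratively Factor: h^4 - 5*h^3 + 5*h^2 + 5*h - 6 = (h + 1)*(h^3 - 6*h^2 + 11*h - 6) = (h - 3)*(h + 1)*(h^2 - 3*h + 2) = (h - 3)*(h - 1)*(h + 1)*(h - 2)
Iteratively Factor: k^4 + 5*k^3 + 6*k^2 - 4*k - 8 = (k + 2)*(k^3 + 3*k^2 - 4) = (k + 2)^2*(k^2 + k - 2) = (k + 2)^3*(k - 1)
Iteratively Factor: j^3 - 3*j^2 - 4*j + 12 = (j - 2)*(j^2 - j - 6) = (j - 2)*(j + 2)*(j - 3)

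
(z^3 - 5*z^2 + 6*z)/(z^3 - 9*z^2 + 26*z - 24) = z/(z - 4)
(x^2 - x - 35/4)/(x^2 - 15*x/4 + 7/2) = (4*x^2 - 4*x - 35)/(4*x^2 - 15*x + 14)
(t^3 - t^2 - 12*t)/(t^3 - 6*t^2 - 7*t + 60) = t/(t - 5)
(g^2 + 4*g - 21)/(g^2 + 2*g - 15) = (g + 7)/(g + 5)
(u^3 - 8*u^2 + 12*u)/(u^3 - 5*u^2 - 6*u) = (u - 2)/(u + 1)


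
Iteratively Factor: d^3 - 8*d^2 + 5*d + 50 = (d + 2)*(d^2 - 10*d + 25) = (d - 5)*(d + 2)*(d - 5)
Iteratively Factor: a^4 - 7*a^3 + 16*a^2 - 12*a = (a - 2)*(a^3 - 5*a^2 + 6*a) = (a - 2)^2*(a^2 - 3*a) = (a - 3)*(a - 2)^2*(a)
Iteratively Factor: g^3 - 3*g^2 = (g)*(g^2 - 3*g) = g*(g - 3)*(g)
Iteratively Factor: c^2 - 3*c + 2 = (c - 2)*(c - 1)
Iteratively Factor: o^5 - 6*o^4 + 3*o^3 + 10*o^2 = (o - 5)*(o^4 - o^3 - 2*o^2) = (o - 5)*(o - 2)*(o^3 + o^2) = (o - 5)*(o - 2)*(o + 1)*(o^2) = o*(o - 5)*(o - 2)*(o + 1)*(o)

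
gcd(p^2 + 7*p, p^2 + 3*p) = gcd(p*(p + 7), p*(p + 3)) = p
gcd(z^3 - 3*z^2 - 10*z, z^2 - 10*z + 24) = 1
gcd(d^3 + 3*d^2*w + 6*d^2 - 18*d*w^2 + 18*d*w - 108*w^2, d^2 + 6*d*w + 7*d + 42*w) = d + 6*w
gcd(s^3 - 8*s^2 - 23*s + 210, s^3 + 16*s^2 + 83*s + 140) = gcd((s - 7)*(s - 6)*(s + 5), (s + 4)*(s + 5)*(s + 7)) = s + 5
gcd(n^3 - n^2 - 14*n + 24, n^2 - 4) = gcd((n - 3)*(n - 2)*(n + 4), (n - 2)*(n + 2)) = n - 2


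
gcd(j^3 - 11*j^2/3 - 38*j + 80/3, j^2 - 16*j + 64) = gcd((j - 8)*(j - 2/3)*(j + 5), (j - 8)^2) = j - 8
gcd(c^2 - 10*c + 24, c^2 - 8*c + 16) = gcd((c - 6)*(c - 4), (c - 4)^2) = c - 4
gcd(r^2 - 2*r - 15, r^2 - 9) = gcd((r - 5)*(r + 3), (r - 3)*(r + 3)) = r + 3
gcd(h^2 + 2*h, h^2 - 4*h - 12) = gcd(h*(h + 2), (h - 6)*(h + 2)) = h + 2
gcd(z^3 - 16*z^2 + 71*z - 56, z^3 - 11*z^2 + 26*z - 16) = z^2 - 9*z + 8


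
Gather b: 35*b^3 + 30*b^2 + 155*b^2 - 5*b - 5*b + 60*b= 35*b^3 + 185*b^2 + 50*b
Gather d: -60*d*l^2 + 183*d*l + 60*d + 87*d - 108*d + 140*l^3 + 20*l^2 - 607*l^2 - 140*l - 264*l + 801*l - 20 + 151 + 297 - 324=d*(-60*l^2 + 183*l + 39) + 140*l^3 - 587*l^2 + 397*l + 104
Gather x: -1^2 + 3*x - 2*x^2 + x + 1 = -2*x^2 + 4*x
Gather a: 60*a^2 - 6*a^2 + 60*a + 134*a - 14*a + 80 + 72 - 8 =54*a^2 + 180*a + 144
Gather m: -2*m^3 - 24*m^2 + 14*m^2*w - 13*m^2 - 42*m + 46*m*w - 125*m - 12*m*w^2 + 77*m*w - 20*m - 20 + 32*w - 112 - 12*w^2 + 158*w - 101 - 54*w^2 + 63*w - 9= -2*m^3 + m^2*(14*w - 37) + m*(-12*w^2 + 123*w - 187) - 66*w^2 + 253*w - 242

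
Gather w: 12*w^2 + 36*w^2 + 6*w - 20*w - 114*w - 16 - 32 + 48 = 48*w^2 - 128*w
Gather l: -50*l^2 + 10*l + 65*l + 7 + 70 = -50*l^2 + 75*l + 77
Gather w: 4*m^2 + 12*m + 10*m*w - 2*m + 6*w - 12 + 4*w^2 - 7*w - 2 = 4*m^2 + 10*m + 4*w^2 + w*(10*m - 1) - 14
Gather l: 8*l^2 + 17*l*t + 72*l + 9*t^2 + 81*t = 8*l^2 + l*(17*t + 72) + 9*t^2 + 81*t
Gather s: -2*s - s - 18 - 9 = -3*s - 27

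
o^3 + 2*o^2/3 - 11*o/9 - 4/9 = (o - 1)*(o + 1/3)*(o + 4/3)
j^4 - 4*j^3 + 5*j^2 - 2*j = j*(j - 2)*(j - 1)^2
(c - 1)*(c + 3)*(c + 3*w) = c^3 + 3*c^2*w + 2*c^2 + 6*c*w - 3*c - 9*w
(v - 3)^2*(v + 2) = v^3 - 4*v^2 - 3*v + 18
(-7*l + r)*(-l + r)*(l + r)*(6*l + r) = 42*l^4 + l^3*r - 43*l^2*r^2 - l*r^3 + r^4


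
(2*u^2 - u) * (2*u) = 4*u^3 - 2*u^2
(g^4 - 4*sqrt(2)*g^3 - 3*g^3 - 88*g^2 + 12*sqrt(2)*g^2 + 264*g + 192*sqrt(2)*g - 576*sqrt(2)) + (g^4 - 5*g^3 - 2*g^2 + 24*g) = 2*g^4 - 8*g^3 - 4*sqrt(2)*g^3 - 90*g^2 + 12*sqrt(2)*g^2 + 192*sqrt(2)*g + 288*g - 576*sqrt(2)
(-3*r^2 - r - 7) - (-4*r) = -3*r^2 + 3*r - 7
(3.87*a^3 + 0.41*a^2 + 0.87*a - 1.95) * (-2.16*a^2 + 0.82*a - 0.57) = -8.3592*a^5 + 2.2878*a^4 - 3.7489*a^3 + 4.6917*a^2 - 2.0949*a + 1.1115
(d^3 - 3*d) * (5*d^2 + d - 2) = 5*d^5 + d^4 - 17*d^3 - 3*d^2 + 6*d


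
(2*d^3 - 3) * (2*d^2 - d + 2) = 4*d^5 - 2*d^4 + 4*d^3 - 6*d^2 + 3*d - 6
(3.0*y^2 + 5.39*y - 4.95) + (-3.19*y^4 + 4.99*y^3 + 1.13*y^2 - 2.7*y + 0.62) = -3.19*y^4 + 4.99*y^3 + 4.13*y^2 + 2.69*y - 4.33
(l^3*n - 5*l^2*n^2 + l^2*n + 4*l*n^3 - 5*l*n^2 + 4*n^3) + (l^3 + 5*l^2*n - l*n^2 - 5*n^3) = l^3*n + l^3 - 5*l^2*n^2 + 6*l^2*n + 4*l*n^3 - 6*l*n^2 - n^3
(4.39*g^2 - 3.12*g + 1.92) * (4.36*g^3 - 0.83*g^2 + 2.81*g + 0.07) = 19.1404*g^5 - 17.2469*g^4 + 23.2967*g^3 - 10.0535*g^2 + 5.1768*g + 0.1344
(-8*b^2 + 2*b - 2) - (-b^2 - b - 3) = -7*b^2 + 3*b + 1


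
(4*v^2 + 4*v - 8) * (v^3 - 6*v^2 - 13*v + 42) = 4*v^5 - 20*v^4 - 84*v^3 + 164*v^2 + 272*v - 336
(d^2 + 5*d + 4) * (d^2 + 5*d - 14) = d^4 + 10*d^3 + 15*d^2 - 50*d - 56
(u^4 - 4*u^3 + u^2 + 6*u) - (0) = u^4 - 4*u^3 + u^2 + 6*u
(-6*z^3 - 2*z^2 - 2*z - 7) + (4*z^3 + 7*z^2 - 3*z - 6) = -2*z^3 + 5*z^2 - 5*z - 13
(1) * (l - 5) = l - 5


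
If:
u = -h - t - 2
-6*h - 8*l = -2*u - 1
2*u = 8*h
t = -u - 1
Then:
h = -1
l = -1/8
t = 3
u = -4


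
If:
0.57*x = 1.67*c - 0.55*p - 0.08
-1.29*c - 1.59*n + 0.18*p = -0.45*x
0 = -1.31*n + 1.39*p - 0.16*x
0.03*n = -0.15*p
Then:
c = 0.18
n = -0.04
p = 0.01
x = 0.37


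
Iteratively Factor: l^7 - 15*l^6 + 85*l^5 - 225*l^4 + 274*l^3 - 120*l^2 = (l - 5)*(l^6 - 10*l^5 + 35*l^4 - 50*l^3 + 24*l^2) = (l - 5)*(l - 1)*(l^5 - 9*l^4 + 26*l^3 - 24*l^2) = l*(l - 5)*(l - 1)*(l^4 - 9*l^3 + 26*l^2 - 24*l) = l*(l - 5)*(l - 4)*(l - 1)*(l^3 - 5*l^2 + 6*l) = l*(l - 5)*(l - 4)*(l - 3)*(l - 1)*(l^2 - 2*l) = l*(l - 5)*(l - 4)*(l - 3)*(l - 2)*(l - 1)*(l)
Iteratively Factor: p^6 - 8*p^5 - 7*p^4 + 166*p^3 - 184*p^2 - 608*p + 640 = (p - 4)*(p^5 - 4*p^4 - 23*p^3 + 74*p^2 + 112*p - 160) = (p - 4)*(p + 2)*(p^4 - 6*p^3 - 11*p^2 + 96*p - 80) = (p - 4)^2*(p + 2)*(p^3 - 2*p^2 - 19*p + 20) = (p - 5)*(p - 4)^2*(p + 2)*(p^2 + 3*p - 4) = (p - 5)*(p - 4)^2*(p + 2)*(p + 4)*(p - 1)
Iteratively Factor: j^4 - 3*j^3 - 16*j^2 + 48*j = (j - 4)*(j^3 + j^2 - 12*j) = j*(j - 4)*(j^2 + j - 12) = j*(j - 4)*(j - 3)*(j + 4)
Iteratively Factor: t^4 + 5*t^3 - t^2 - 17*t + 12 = (t - 1)*(t^3 + 6*t^2 + 5*t - 12) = (t - 1)*(t + 3)*(t^2 + 3*t - 4) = (t - 1)^2*(t + 3)*(t + 4)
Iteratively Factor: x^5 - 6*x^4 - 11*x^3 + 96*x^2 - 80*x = (x)*(x^4 - 6*x^3 - 11*x^2 + 96*x - 80) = x*(x + 4)*(x^3 - 10*x^2 + 29*x - 20) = x*(x - 4)*(x + 4)*(x^2 - 6*x + 5) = x*(x - 4)*(x - 1)*(x + 4)*(x - 5)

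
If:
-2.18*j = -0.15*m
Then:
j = 0.0688073394495413*m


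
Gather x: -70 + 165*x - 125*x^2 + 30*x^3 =30*x^3 - 125*x^2 + 165*x - 70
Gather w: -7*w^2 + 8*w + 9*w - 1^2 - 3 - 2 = -7*w^2 + 17*w - 6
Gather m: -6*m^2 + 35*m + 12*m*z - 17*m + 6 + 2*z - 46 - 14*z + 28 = -6*m^2 + m*(12*z + 18) - 12*z - 12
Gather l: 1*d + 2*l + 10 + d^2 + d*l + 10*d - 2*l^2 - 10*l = d^2 + 11*d - 2*l^2 + l*(d - 8) + 10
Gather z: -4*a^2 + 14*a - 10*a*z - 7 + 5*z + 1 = -4*a^2 + 14*a + z*(5 - 10*a) - 6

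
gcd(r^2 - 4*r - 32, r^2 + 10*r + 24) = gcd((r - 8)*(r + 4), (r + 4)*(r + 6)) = r + 4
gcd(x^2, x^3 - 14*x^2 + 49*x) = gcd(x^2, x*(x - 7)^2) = x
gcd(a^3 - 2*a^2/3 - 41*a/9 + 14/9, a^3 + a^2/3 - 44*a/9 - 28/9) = a^2 - a/3 - 14/3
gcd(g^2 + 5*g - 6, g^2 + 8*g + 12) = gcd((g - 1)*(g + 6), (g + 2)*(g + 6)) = g + 6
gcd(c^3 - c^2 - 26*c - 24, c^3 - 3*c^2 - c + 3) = c + 1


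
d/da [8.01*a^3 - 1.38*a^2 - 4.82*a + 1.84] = 24.03*a^2 - 2.76*a - 4.82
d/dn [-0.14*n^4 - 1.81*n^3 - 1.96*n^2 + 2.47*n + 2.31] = -0.56*n^3 - 5.43*n^2 - 3.92*n + 2.47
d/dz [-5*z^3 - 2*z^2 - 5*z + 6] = -15*z^2 - 4*z - 5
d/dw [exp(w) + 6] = exp(w)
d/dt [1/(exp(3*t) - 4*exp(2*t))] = (8 - 3*exp(t))*exp(-2*t)/(exp(t) - 4)^2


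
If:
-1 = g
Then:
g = -1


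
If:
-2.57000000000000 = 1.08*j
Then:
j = -2.38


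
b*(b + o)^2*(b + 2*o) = b^4 + 4*b^3*o + 5*b^2*o^2 + 2*b*o^3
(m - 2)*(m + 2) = m^2 - 4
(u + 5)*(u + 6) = u^2 + 11*u + 30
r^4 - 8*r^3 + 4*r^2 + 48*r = r*(r - 6)*(r - 4)*(r + 2)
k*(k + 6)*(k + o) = k^3 + k^2*o + 6*k^2 + 6*k*o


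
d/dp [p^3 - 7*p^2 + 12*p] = 3*p^2 - 14*p + 12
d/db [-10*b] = -10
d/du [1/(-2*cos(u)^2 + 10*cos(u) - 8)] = (5 - 2*cos(u))*sin(u)/(2*(cos(u)^2 - 5*cos(u) + 4)^2)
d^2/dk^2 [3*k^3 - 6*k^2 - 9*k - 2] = 18*k - 12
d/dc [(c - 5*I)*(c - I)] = 2*c - 6*I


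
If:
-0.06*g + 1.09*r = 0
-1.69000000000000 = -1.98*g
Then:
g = 0.85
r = 0.05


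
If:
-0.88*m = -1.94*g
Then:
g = 0.45360824742268*m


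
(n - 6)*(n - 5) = n^2 - 11*n + 30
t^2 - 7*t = t*(t - 7)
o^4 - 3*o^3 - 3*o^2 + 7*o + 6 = (o - 3)*(o - 2)*(o + 1)^2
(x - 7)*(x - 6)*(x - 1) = x^3 - 14*x^2 + 55*x - 42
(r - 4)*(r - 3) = r^2 - 7*r + 12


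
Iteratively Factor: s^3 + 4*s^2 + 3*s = (s)*(s^2 + 4*s + 3) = s*(s + 1)*(s + 3)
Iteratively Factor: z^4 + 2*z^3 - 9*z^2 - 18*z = (z + 2)*(z^3 - 9*z) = (z + 2)*(z + 3)*(z^2 - 3*z) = z*(z + 2)*(z + 3)*(z - 3)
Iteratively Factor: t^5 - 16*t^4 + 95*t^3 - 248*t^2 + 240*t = (t - 4)*(t^4 - 12*t^3 + 47*t^2 - 60*t) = (t - 4)*(t - 3)*(t^3 - 9*t^2 + 20*t) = t*(t - 4)*(t - 3)*(t^2 - 9*t + 20) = t*(t - 5)*(t - 4)*(t - 3)*(t - 4)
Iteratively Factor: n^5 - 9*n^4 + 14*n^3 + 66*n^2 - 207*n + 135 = (n - 3)*(n^4 - 6*n^3 - 4*n^2 + 54*n - 45) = (n - 3)*(n + 3)*(n^3 - 9*n^2 + 23*n - 15) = (n - 3)*(n - 1)*(n + 3)*(n^2 - 8*n + 15) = (n - 3)^2*(n - 1)*(n + 3)*(n - 5)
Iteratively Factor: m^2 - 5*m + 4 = (m - 4)*(m - 1)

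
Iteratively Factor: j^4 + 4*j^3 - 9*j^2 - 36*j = (j + 4)*(j^3 - 9*j) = j*(j + 4)*(j^2 - 9) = j*(j + 3)*(j + 4)*(j - 3)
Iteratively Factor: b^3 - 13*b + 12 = (b - 3)*(b^2 + 3*b - 4) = (b - 3)*(b - 1)*(b + 4)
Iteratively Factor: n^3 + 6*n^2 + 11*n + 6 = (n + 2)*(n^2 + 4*n + 3) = (n + 1)*(n + 2)*(n + 3)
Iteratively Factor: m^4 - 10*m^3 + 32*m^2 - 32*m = (m)*(m^3 - 10*m^2 + 32*m - 32) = m*(m - 4)*(m^2 - 6*m + 8) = m*(m - 4)*(m - 2)*(m - 4)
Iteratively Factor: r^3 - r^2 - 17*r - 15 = (r + 3)*(r^2 - 4*r - 5) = (r + 1)*(r + 3)*(r - 5)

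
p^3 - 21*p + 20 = (p - 4)*(p - 1)*(p + 5)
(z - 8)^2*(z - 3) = z^3 - 19*z^2 + 112*z - 192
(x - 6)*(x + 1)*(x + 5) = x^3 - 31*x - 30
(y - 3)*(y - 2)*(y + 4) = y^3 - y^2 - 14*y + 24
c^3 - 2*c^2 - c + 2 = (c - 2)*(c - 1)*(c + 1)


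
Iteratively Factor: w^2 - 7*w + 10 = (w - 5)*(w - 2)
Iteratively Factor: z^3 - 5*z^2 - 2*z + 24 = (z - 4)*(z^2 - z - 6) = (z - 4)*(z + 2)*(z - 3)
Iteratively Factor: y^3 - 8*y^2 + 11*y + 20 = (y + 1)*(y^2 - 9*y + 20) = (y - 4)*(y + 1)*(y - 5)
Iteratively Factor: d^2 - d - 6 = (d - 3)*(d + 2)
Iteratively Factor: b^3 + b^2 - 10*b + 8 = (b - 1)*(b^2 + 2*b - 8) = (b - 2)*(b - 1)*(b + 4)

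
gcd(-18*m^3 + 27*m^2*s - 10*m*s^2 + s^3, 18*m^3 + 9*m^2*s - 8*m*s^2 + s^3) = 18*m^2 - 9*m*s + s^2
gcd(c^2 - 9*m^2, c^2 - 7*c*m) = 1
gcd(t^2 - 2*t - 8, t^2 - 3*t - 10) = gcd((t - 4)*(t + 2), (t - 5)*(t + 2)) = t + 2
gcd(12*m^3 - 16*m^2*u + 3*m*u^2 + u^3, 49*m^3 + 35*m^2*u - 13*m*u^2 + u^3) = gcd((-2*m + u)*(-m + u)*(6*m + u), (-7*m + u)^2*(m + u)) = 1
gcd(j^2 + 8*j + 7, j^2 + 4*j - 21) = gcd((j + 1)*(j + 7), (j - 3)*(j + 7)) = j + 7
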